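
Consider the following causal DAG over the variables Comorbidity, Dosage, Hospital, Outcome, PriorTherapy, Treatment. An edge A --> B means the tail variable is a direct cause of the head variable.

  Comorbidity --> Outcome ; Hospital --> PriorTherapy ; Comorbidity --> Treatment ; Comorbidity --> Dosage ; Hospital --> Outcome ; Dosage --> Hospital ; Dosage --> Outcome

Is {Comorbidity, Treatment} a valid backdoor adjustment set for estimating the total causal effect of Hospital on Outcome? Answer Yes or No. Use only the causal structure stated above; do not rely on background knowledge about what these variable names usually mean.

No

Backdoor paths from Hospital to Outcome (paths whose first edge points into Hospital):
  P1: Hospital <- Dosage <- Comorbidity -> Outcome
  P2: Hospital <- Dosage -> Outcome
Condition 1 (no descendant of Hospital in the set): holds — descendants of Hospital are {Outcome, PriorTherapy}; none are in {Comorbidity, Treatment}.
Condition 2 (every backdoor path blocked by {Comorbidity, Treatment}):
  P1: blocked at fork node Comorbidity ∈ conditioning set.
  P2: open — no interior node is in the conditioning set.
{Comorbidity, Treatment} does not satisfy the backdoor criterion.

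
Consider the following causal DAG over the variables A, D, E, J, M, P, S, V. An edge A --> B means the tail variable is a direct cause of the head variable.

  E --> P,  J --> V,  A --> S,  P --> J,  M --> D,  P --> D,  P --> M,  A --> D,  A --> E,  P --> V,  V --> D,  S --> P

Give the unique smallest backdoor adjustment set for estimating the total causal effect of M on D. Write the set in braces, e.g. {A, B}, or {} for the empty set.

Variables eligible for adjustment (non-descendants of M, excluding M and D): {A, E, J, P, S, V}.
Backdoor paths from M to D:
  P1: M <- P <- S <- A -> D
  P2: M <- P <- E <- A -> D
  P3: M <- P -> J -> V -> D
  P4: M <- P -> V -> D
  P5: M <- P -> D
The empty set is not sufficient: P1 (M <- P <- S <- A -> D) has no collider blocking it and no conditioned non-collider, so it is open.
Try {P}:
  P1: blocked at chain node P ∈ conditioning set.
  P2: blocked at chain node P ∈ conditioning set.
  P3: blocked at fork node P ∈ conditioning set.
  P4: blocked at fork node P ∈ conditioning set.
  P5: blocked at fork node P ∈ conditioning set.
{P} contains no descendant of M and blocks every backdoor path.
No other singleton works — e.g. {A} leaves P3 open — so {P} is the unique smallest valid adjustment set.

{P}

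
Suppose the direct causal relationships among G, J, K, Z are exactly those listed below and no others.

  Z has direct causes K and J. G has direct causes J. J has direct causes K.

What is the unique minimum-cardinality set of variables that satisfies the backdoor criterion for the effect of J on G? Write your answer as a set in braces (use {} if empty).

Variables eligible for adjustment (non-descendants of J, excluding J and G): {K}.
Backdoor paths from J to G:
  (none)
With no backdoor paths the empty set already satisfies the criterion, and it is trivially minimal.

{}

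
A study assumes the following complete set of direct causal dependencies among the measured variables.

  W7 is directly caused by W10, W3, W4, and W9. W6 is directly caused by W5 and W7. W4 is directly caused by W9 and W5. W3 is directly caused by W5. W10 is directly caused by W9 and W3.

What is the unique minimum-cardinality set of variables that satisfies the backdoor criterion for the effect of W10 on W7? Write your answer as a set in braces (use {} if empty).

Variables eligible for adjustment (non-descendants of W10, excluding W10 and W7): {W3, W4, W5, W9}.
Backdoor paths from W10 to W7:
  P1: W10 <- W3 <- W5 -> W4 <- W9 -> W7
  P2: W10 <- W3 <- W5 -> W4 -> W7
  P3: W10 <- W3 <- W5 -> W6 <- W7
  P4: W10 <- W3 -> W7
  P5: W10 <- W9 -> W4 <- W5 -> W3 -> W7
  P6: W10 <- W9 -> W4 <- W5 -> W6 <- W7
  P7: W10 <- W9 -> W4 -> W7
  P8: W10 <- W9 -> W7
The empty set is not sufficient: P2 (W10 <- W3 <- W5 -> W4 -> W7) has no collider blocking it and no conditioned non-collider, so it is open.
Try {W3, W9}:
  P1: blocked at chain node W3 ∈ conditioning set.
  P2: blocked at chain node W3 ∈ conditioning set.
  P3: blocked at chain node W3 ∈ conditioning set.
  P4: blocked at fork node W3 ∈ conditioning set.
  P5: blocked at fork node W9 ∈ conditioning set.
  P6: blocked at fork node W9 ∈ conditioning set.
  P7: blocked at fork node W9 ∈ conditioning set.
  P8: blocked at fork node W9 ∈ conditioning set.
{W3, W9} contains no descendant of W10 and blocks every backdoor path.
Every element of {W3, W9} is needed (dropping W3 leaves P2 open; dropping W9 leaves P7 open), so no proper subset is valid.
Among all size-2 subsets of the eligible variables, only {W3, W9} blocks every backdoor path, so it is the unique smallest valid adjustment set.

{W3, W9}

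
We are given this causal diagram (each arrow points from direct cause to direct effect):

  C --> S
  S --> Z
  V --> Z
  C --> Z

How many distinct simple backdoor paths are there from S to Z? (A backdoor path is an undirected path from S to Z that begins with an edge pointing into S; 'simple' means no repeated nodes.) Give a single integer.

1

A backdoor path from S to Z is any simple undirected path whose first edge points into S (i.e. leaves S via a parent).
Parents of S: {C}.
Enumerating:
  P1: S <- C -> Z
That exhausts the simple backdoor paths. Count: 1.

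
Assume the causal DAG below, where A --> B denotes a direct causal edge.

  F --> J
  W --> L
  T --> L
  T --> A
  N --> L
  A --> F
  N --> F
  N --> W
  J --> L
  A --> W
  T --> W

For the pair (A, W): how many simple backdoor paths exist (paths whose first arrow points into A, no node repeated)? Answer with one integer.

4

A backdoor path from A to W is any simple undirected path whose first edge points into A (i.e. leaves A via a parent).
Parents of A: {T}.
Enumerating:
  P1: A <- T -> W
  P2: A <- T -> L <- N -> W
  P3: A <- T -> L <- J <- F <- N -> W
  P4: A <- T -> L <- W
That exhausts the simple backdoor paths. Count: 4.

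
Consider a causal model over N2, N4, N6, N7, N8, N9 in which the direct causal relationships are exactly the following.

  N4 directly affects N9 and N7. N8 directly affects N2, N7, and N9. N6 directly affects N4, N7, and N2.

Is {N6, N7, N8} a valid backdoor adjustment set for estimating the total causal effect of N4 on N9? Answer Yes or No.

Backdoor paths from N4 to N9 (paths whose first edge points into N4):
  P1: N4 <- N6 -> N7 <- N8 -> N9
  P2: N4 <- N6 -> N2 <- N8 -> N9
Condition 1 (no descendant of N4 in the set): FAILS — N7 is a descendant of N4.
Condition 2 (every backdoor path blocked by {N6, N7, N8}):
  P1: blocked at fork node N6 ∈ conditioning set.
  P2: blocked at fork node N6 ∈ conditioning set.
{N6, N7, N8} does not satisfy the backdoor criterion.

No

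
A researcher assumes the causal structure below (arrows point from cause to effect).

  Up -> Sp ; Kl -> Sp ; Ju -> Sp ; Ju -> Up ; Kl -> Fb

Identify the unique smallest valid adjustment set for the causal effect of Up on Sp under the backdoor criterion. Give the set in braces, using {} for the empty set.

Variables eligible for adjustment (non-descendants of Up, excluding Up and Sp): {Fb, Ju, Kl}.
Backdoor paths from Up to Sp:
  P1: Up <- Ju -> Sp
The empty set is not sufficient: P1 (Up <- Ju -> Sp) has no collider blocking it and no conditioned non-collider, so it is open.
Try {Ju}:
  P1: blocked at fork node Ju ∈ conditioning set.
{Ju} contains no descendant of Up and blocks every backdoor path.
No other singleton works — e.g. {Kl} leaves P1 open — so {Ju} is the unique smallest valid adjustment set.

{Ju}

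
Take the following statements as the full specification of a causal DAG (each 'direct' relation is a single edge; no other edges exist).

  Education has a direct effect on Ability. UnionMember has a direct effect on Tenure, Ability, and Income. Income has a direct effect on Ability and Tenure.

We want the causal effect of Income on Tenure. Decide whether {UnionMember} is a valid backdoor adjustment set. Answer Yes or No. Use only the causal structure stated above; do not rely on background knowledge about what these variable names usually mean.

Backdoor paths from Income to Tenure (paths whose first edge points into Income):
  P1: Income <- UnionMember -> Tenure
Condition 1 (no descendant of Income in the set): holds — descendants of Income are {Ability, Tenure}; none are in {UnionMember}.
Condition 2 (every backdoor path blocked by {UnionMember}):
  P1: blocked at fork node UnionMember ∈ conditioning set.
{UnionMember} satisfies the backdoor criterion.

Yes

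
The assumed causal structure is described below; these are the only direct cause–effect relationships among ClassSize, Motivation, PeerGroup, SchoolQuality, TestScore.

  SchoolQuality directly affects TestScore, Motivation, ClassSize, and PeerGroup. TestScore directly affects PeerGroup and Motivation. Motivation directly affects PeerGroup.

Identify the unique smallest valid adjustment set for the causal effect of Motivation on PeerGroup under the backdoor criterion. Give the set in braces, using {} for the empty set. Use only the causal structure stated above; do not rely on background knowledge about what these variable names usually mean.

Variables eligible for adjustment (non-descendants of Motivation, excluding Motivation and PeerGroup): {ClassSize, SchoolQuality, TestScore}.
Backdoor paths from Motivation to PeerGroup:
  P1: Motivation <- SchoolQuality -> TestScore -> PeerGroup
  P2: Motivation <- SchoolQuality -> PeerGroup
  P3: Motivation <- TestScore <- SchoolQuality -> PeerGroup
  P4: Motivation <- TestScore -> PeerGroup
The empty set is not sufficient: P1 (Motivation <- SchoolQuality -> TestScore -> PeerGroup) has no collider blocking it and no conditioned non-collider, so it is open.
Try {SchoolQuality, TestScore}:
  P1: blocked at fork node SchoolQuality ∈ conditioning set.
  P2: blocked at fork node SchoolQuality ∈ conditioning set.
  P3: blocked at chain node TestScore ∈ conditioning set.
  P4: blocked at fork node TestScore ∈ conditioning set.
{SchoolQuality, TestScore} contains no descendant of Motivation and blocks every backdoor path.
Every element of {SchoolQuality, TestScore} is needed (dropping SchoolQuality leaves P2 open; dropping TestScore leaves P4 open), so no proper subset is valid.
Among all size-2 subsets of the eligible variables, only {SchoolQuality, TestScore} blocks every backdoor path, so it is the unique smallest valid adjustment set.

{SchoolQuality, TestScore}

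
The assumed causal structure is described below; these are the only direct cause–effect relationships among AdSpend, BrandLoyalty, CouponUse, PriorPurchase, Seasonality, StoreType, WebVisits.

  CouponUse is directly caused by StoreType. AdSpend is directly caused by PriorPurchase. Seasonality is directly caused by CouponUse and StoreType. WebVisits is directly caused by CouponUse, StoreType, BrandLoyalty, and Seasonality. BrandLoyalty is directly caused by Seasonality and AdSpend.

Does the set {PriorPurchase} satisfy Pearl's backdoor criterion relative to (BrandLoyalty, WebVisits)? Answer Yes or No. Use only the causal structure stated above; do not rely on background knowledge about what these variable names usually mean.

Backdoor paths from BrandLoyalty to WebVisits (paths whose first edge points into BrandLoyalty):
  P1: BrandLoyalty <- Seasonality <- StoreType -> CouponUse -> WebVisits
  P2: BrandLoyalty <- Seasonality <- StoreType -> WebVisits
  P3: BrandLoyalty <- Seasonality <- CouponUse <- StoreType -> WebVisits
  P4: BrandLoyalty <- Seasonality <- CouponUse -> WebVisits
  P5: BrandLoyalty <- Seasonality -> WebVisits
Condition 1 (no descendant of BrandLoyalty in the set): holds — descendants of BrandLoyalty are {WebVisits}; none are in {PriorPurchase}.
Condition 2 (every backdoor path blocked by {PriorPurchase}):
  P1: open — no interior node is in the conditioning set.
  P2: open — no interior node is in the conditioning set.
  P3: open — no interior node is in the conditioning set.
  P4: open — no interior node is in the conditioning set.
  P5: open — no interior node is in the conditioning set.
{PriorPurchase} does not satisfy the backdoor criterion.

No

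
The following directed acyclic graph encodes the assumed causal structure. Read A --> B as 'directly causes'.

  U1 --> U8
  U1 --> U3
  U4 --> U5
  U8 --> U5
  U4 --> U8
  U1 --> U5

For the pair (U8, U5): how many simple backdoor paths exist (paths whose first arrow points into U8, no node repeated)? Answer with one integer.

2

A backdoor path from U8 to U5 is any simple undirected path whose first edge points into U8 (i.e. leaves U8 via a parent).
Parents of U8: {U1, U4}.
Enumerating:
  P1: U8 <- U4 -> U5
  P2: U8 <- U1 -> U5
That exhausts the simple backdoor paths. Count: 2.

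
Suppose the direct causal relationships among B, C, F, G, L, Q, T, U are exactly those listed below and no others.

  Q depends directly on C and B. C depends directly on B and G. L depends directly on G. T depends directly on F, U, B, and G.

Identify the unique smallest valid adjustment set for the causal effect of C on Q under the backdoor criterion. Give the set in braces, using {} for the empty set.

{B}

Variables eligible for adjustment (non-descendants of C, excluding C and Q): {B, F, G, L, T, U}.
Backdoor paths from C to Q:
  P1: C <- G -> T <- B -> Q
  P2: C <- B -> Q
The empty set is not sufficient: P2 (C <- B -> Q) has no collider blocking it and no conditioned non-collider, so it is open.
Try {B}:
  P1: blocked at collider T (neither it nor any descendant is in the conditioning set).
  P2: blocked at fork node B ∈ conditioning set.
{B} contains no descendant of C and blocks every backdoor path.
No other singleton works — e.g. {G} leaves P2 open — so {B} is the unique smallest valid adjustment set.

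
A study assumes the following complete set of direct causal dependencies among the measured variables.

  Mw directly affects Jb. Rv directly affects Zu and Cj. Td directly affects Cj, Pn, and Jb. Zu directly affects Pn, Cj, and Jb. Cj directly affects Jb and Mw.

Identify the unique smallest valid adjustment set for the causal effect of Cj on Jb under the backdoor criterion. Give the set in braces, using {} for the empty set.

Variables eligible for adjustment (non-descendants of Cj, excluding Cj and Jb): {Pn, Rv, Td, Zu}.
Backdoor paths from Cj to Jb:
  P1: Cj <- Rv -> Zu -> Pn <- Td -> Jb
  P2: Cj <- Rv -> Zu -> Jb
  P3: Cj <- Td -> Pn <- Zu -> Jb
  P4: Cj <- Td -> Jb
  P5: Cj <- Zu -> Pn <- Td -> Jb
  P6: Cj <- Zu -> Jb
The empty set is not sufficient: P2 (Cj <- Rv -> Zu -> Jb) has no collider blocking it and no conditioned non-collider, so it is open.
Try {Td, Zu}:
  P1: blocked at chain node Zu ∈ conditioning set.
  P2: blocked at chain node Zu ∈ conditioning set.
  P3: blocked at fork node Td ∈ conditioning set.
  P4: blocked at fork node Td ∈ conditioning set.
  P5: blocked at fork node Zu ∈ conditioning set.
  P6: blocked at fork node Zu ∈ conditioning set.
{Td, Zu} contains no descendant of Cj and blocks every backdoor path.
Every element of {Td, Zu} is needed (dropping Td leaves P4 open; dropping Zu leaves P2 open), so no proper subset is valid.
Among all size-2 subsets of the eligible variables, only {Td, Zu} blocks every backdoor path, so it is the unique smallest valid adjustment set.

{Td, Zu}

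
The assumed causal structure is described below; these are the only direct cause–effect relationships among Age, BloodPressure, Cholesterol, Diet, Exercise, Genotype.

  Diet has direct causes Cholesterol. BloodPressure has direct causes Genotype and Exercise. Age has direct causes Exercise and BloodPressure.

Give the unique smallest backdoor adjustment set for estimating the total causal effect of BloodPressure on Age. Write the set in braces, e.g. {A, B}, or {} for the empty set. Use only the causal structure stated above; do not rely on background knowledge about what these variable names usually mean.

Variables eligible for adjustment (non-descendants of BloodPressure, excluding BloodPressure and Age): {Cholesterol, Diet, Exercise, Genotype}.
Backdoor paths from BloodPressure to Age:
  P1: BloodPressure <- Exercise -> Age
The empty set is not sufficient: P1 (BloodPressure <- Exercise -> Age) has no collider blocking it and no conditioned non-collider, so it is open.
Try {Exercise}:
  P1: blocked at fork node Exercise ∈ conditioning set.
{Exercise} contains no descendant of BloodPressure and blocks every backdoor path.
No other singleton works — e.g. {Cholesterol} leaves P1 open — so {Exercise} is the unique smallest valid adjustment set.

{Exercise}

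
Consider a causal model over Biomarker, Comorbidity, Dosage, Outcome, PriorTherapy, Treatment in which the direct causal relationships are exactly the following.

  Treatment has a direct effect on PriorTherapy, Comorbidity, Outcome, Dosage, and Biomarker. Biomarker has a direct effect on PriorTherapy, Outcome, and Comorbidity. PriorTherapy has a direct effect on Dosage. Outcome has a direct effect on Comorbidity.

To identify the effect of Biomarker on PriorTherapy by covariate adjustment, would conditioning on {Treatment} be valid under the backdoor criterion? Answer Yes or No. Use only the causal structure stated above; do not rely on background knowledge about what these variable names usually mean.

Backdoor paths from Biomarker to PriorTherapy (paths whose first edge points into Biomarker):
  P1: Biomarker <- Treatment -> PriorTherapy
  P2: Biomarker <- Treatment -> Dosage <- PriorTherapy
Condition 1 (no descendant of Biomarker in the set): holds — descendants of Biomarker are {Comorbidity, Dosage, Outcome, PriorTherapy}; none are in {Treatment}.
Condition 2 (every backdoor path blocked by {Treatment}):
  P1: blocked at fork node Treatment ∈ conditioning set.
  P2: blocked at fork node Treatment ∈ conditioning set.
{Treatment} satisfies the backdoor criterion.

Yes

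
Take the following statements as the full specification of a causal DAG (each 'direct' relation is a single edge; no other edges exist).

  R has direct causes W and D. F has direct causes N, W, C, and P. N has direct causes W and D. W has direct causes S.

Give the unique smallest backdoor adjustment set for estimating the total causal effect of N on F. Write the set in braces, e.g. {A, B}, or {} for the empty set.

{W}

Variables eligible for adjustment (non-descendants of N, excluding N and F): {C, D, P, R, S, W}.
Backdoor paths from N to F:
  P1: N <- W -> F
  P2: N <- D -> R <- W -> F
The empty set is not sufficient: P1 (N <- W -> F) has no collider blocking it and no conditioned non-collider, so it is open.
Try {W}:
  P1: blocked at fork node W ∈ conditioning set.
  P2: blocked at collider R (neither it nor any descendant is in the conditioning set).
{W} contains no descendant of N and blocks every backdoor path.
No other singleton works — e.g. {S} leaves P1 open — so {W} is the unique smallest valid adjustment set.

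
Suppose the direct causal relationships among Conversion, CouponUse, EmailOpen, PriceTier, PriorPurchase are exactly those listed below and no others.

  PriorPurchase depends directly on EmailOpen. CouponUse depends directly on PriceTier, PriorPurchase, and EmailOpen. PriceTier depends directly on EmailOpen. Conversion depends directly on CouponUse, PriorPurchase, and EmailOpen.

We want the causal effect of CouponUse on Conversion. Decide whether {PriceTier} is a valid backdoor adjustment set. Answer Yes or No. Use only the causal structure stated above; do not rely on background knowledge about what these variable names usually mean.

Backdoor paths from CouponUse to Conversion (paths whose first edge points into CouponUse):
  P1: CouponUse <- EmailOpen -> PriorPurchase -> Conversion
  P2: CouponUse <- EmailOpen -> Conversion
  P3: CouponUse <- PriorPurchase <- EmailOpen -> Conversion
  P4: CouponUse <- PriorPurchase -> Conversion
  P5: CouponUse <- PriceTier <- EmailOpen -> PriorPurchase -> Conversion
  P6: CouponUse <- PriceTier <- EmailOpen -> Conversion
Condition 1 (no descendant of CouponUse in the set): holds — descendants of CouponUse are {Conversion}; none are in {PriceTier}.
Condition 2 (every backdoor path blocked by {PriceTier}):
  P1: open — no interior node is in the conditioning set.
  P2: open — no interior node is in the conditioning set.
  P3: open — no interior node is in the conditioning set.
  P4: open — no interior node is in the conditioning set.
  P5: blocked at chain node PriceTier ∈ conditioning set.
  P6: blocked at chain node PriceTier ∈ conditioning set.
{PriceTier} does not satisfy the backdoor criterion.

No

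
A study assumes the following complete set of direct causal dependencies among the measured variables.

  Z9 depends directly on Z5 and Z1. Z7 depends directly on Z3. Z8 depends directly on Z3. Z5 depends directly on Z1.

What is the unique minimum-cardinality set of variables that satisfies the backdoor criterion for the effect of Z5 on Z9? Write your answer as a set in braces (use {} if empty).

{Z1}

Variables eligible for adjustment (non-descendants of Z5, excluding Z5 and Z9): {Z1, Z3, Z7, Z8}.
Backdoor paths from Z5 to Z9:
  P1: Z5 <- Z1 -> Z9
The empty set is not sufficient: P1 (Z5 <- Z1 -> Z9) has no collider blocking it and no conditioned non-collider, so it is open.
Try {Z1}:
  P1: blocked at fork node Z1 ∈ conditioning set.
{Z1} contains no descendant of Z5 and blocks every backdoor path.
No other singleton works — e.g. {Z3} leaves P1 open — so {Z1} is the unique smallest valid adjustment set.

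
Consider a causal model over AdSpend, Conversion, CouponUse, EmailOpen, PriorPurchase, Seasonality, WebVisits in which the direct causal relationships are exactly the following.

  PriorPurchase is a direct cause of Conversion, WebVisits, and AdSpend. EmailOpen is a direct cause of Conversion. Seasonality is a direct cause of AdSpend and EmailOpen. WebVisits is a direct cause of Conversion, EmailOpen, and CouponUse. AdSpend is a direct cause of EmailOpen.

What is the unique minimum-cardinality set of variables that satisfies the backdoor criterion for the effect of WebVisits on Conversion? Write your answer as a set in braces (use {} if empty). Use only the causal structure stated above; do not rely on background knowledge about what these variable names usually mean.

Variables eligible for adjustment (non-descendants of WebVisits, excluding WebVisits and Conversion): {AdSpend, PriorPurchase, Seasonality}.
Backdoor paths from WebVisits to Conversion:
  P1: WebVisits <- PriorPurchase -> AdSpend <- Seasonality -> EmailOpen -> Conversion
  P2: WebVisits <- PriorPurchase -> AdSpend -> EmailOpen -> Conversion
  P3: WebVisits <- PriorPurchase -> Conversion
The empty set is not sufficient: P2 (WebVisits <- PriorPurchase -> AdSpend -> EmailOpen -> Conversion) has no collider blocking it and no conditioned non-collider, so it is open.
Try {PriorPurchase}:
  P1: blocked at fork node PriorPurchase ∈ conditioning set.
  P2: blocked at fork node PriorPurchase ∈ conditioning set.
  P3: blocked at fork node PriorPurchase ∈ conditioning set.
{PriorPurchase} contains no descendant of WebVisits and blocks every backdoor path.
No other singleton works — e.g. {Seasonality} leaves P2 open — so {PriorPurchase} is the unique smallest valid adjustment set.

{PriorPurchase}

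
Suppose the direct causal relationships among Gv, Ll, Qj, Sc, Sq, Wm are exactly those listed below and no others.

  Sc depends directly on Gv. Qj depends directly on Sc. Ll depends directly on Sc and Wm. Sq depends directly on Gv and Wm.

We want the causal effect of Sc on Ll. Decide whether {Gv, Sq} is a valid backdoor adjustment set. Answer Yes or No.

Yes

Backdoor paths from Sc to Ll (paths whose first edge points into Sc):
  P1: Sc <- Gv -> Sq <- Wm -> Ll
Condition 1 (no descendant of Sc in the set): holds — descendants of Sc are {Ll, Qj}; none are in {Gv, Sq}.
Condition 2 (every backdoor path blocked by {Gv, Sq}):
  P1: blocked at fork node Gv ∈ conditioning set.
{Gv, Sq} satisfies the backdoor criterion.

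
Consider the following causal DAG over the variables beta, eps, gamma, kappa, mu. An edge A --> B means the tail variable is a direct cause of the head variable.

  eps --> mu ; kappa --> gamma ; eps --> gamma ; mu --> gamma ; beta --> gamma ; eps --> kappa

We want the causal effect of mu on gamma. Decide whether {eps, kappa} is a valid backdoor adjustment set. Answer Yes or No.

Backdoor paths from mu to gamma (paths whose first edge points into mu):
  P1: mu <- eps -> kappa -> gamma
  P2: mu <- eps -> gamma
Condition 1 (no descendant of mu in the set): holds — descendants of mu are {gamma}; none are in {eps, kappa}.
Condition 2 (every backdoor path blocked by {eps, kappa}):
  P1: blocked at fork node eps ∈ conditioning set.
  P2: blocked at fork node eps ∈ conditioning set.
{eps, kappa} satisfies the backdoor criterion.

Yes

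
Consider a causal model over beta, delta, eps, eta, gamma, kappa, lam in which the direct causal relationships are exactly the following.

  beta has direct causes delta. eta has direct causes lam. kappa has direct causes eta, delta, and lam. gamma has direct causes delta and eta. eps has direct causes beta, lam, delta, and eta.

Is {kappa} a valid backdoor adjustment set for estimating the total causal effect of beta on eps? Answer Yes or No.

Backdoor paths from beta to eps (paths whose first edge points into beta):
  P1: beta <- delta -> gamma <- eta <- lam -> eps
  P2: beta <- delta -> gamma <- eta -> eps
  P3: beta <- delta -> gamma <- eta -> kappa <- lam -> eps
  P4: beta <- delta -> eps
  P5: beta <- delta -> kappa <- lam -> eta -> eps
  P6: beta <- delta -> kappa <- lam -> eps
  P7: beta <- delta -> kappa <- eta <- lam -> eps
  P8: beta <- delta -> kappa <- eta -> eps
Condition 1 (no descendant of beta in the set): holds — descendants of beta are {eps}; none are in {kappa}.
Condition 2 (every backdoor path blocked by {kappa}):
  P1: blocked at collider gamma (neither it nor any descendant is in the conditioning set).
  P2: blocked at collider gamma (neither it nor any descendant is in the conditioning set).
  P3: blocked at collider gamma (neither it nor any descendant is in the conditioning set).
  P4: open — no interior node is in the conditioning set.
  P5: open — collider(s) kappa are conditioned on (or have a conditioned descendant) and no non-collider on the path is in the set.
  P6: open — collider(s) kappa are conditioned on (or have a conditioned descendant) and no non-collider on the path is in the set.
  P7: open — collider(s) kappa are conditioned on (or have a conditioned descendant) and no non-collider on the path is in the set.
  P8: open — collider(s) kappa are conditioned on (or have a conditioned descendant) and no non-collider on the path is in the set.
{kappa} does not satisfy the backdoor criterion.

No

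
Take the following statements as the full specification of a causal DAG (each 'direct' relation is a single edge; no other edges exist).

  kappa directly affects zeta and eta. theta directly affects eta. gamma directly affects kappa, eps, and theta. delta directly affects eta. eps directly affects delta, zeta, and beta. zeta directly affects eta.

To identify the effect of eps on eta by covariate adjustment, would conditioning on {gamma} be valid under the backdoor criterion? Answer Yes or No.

Yes

Backdoor paths from eps to eta (paths whose first edge points into eps):
  P1: eps <- gamma -> kappa -> zeta -> eta
  P2: eps <- gamma -> kappa -> eta
  P3: eps <- gamma -> theta -> eta
Condition 1 (no descendant of eps in the set): holds — descendants of eps are {beta, delta, eta, zeta}; none are in {gamma}.
Condition 2 (every backdoor path blocked by {gamma}):
  P1: blocked at fork node gamma ∈ conditioning set.
  P2: blocked at fork node gamma ∈ conditioning set.
  P3: blocked at fork node gamma ∈ conditioning set.
{gamma} satisfies the backdoor criterion.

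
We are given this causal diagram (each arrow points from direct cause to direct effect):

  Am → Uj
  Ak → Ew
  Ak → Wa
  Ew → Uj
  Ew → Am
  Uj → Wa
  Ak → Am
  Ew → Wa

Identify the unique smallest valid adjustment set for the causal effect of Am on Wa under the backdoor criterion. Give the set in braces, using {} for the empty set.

Variables eligible for adjustment (non-descendants of Am, excluding Am and Wa): {Ak, Ew}.
Backdoor paths from Am to Wa:
  P1: Am <- Ak -> Ew -> Uj -> Wa
  P2: Am <- Ak -> Ew -> Wa
  P3: Am <- Ak -> Wa
  P4: Am <- Ew <- Ak -> Wa
  P5: Am <- Ew -> Uj -> Wa
  P6: Am <- Ew -> Wa
The empty set is not sufficient: P1 (Am <- Ak -> Ew -> Uj -> Wa) has no collider blocking it and no conditioned non-collider, so it is open.
Try {Ak, Ew}:
  P1: blocked at fork node Ak ∈ conditioning set.
  P2: blocked at fork node Ak ∈ conditioning set.
  P3: blocked at fork node Ak ∈ conditioning set.
  P4: blocked at chain node Ew ∈ conditioning set.
  P5: blocked at fork node Ew ∈ conditioning set.
  P6: blocked at fork node Ew ∈ conditioning set.
{Ak, Ew} contains no descendant of Am and blocks every backdoor path.
Every element of {Ak, Ew} is needed (dropping Ak leaves P3 open; dropping Ew leaves P5 open), so no proper subset is valid.
Among all size-2 subsets of the eligible variables, only {Ak, Ew} blocks every backdoor path, so it is the unique smallest valid adjustment set.

{Ak, Ew}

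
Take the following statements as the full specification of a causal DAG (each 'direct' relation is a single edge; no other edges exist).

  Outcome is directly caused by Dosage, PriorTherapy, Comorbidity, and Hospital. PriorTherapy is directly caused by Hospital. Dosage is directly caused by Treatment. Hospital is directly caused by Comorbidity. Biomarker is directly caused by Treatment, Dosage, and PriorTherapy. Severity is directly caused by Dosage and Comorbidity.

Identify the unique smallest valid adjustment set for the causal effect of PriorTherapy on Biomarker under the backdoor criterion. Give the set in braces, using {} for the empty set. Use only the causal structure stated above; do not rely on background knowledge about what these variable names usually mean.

{}

Variables eligible for adjustment (non-descendants of PriorTherapy, excluding PriorTherapy and Biomarker): {Comorbidity, Dosage, Hospital, Severity, Treatment}.
Backdoor paths from PriorTherapy to Biomarker:
  P1: PriorTherapy <- Hospital <- Comorbidity -> Severity <- Dosage <- Treatment -> Biomarker
  P2: PriorTherapy <- Hospital <- Comorbidity -> Severity <- Dosage -> Biomarker
  P3: PriorTherapy <- Hospital <- Comorbidity -> Outcome <- Dosage <- Treatment -> Biomarker
  P4: PriorTherapy <- Hospital <- Comorbidity -> Outcome <- Dosage -> Biomarker
  P5: PriorTherapy <- Hospital -> Outcome <- Dosage <- Treatment -> Biomarker
  P6: PriorTherapy <- Hospital -> Outcome <- Dosage -> Biomarker
  P7: PriorTherapy <- Hospital -> Outcome <- Comorbidity -> Severity <- Dosage <- Treatment -> Biomarker
  P8: PriorTherapy <- Hospital -> Outcome <- Comorbidity -> Severity <- Dosage -> Biomarker
Each backdoor path contains an unconditioned collider, so every path is already blocked with the empty conditioning set:
  P1: blocked at collider Severity (neither it nor any descendant is in the conditioning set).
  P2: blocked at collider Severity (neither it nor any descendant is in the conditioning set).
  P3: blocked at collider Outcome (neither it nor any descendant is in the conditioning set).
  P4: blocked at collider Outcome (neither it nor any descendant is in the conditioning set).
  P5: blocked at collider Outcome (neither it nor any descendant is in the conditioning set).
  P6: blocked at collider Outcome (neither it nor any descendant is in the conditioning set).
  P7: blocked at collider Outcome (neither it nor any descendant is in the conditioning set).
  P8: blocked at collider Outcome (neither it nor any descendant is in the conditioning set).
The empty set is therefore the unique smallest valid set.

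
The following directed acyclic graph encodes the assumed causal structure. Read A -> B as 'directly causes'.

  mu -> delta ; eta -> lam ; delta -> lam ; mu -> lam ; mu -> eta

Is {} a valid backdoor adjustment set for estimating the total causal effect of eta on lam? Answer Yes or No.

No

Backdoor paths from eta to lam (paths whose first edge points into eta):
  P1: eta <- mu -> delta -> lam
  P2: eta <- mu -> lam
Condition 1 (no descendant of eta in the set): holds — descendants of eta are {lam}; none are in {}.
Condition 2 (every backdoor path blocked by {}):
  P1: open — no interior node is in the conditioning set.
  P2: open — no interior node is in the conditioning set.
{} does not satisfy the backdoor criterion.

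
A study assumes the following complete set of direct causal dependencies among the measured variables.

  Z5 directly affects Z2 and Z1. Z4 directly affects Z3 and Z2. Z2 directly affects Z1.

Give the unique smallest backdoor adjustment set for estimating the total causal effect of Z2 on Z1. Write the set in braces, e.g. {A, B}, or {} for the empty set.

{Z5}

Variables eligible for adjustment (non-descendants of Z2, excluding Z2 and Z1): {Z3, Z4, Z5}.
Backdoor paths from Z2 to Z1:
  P1: Z2 <- Z5 -> Z1
The empty set is not sufficient: P1 (Z2 <- Z5 -> Z1) has no collider blocking it and no conditioned non-collider, so it is open.
Try {Z5}:
  P1: blocked at fork node Z5 ∈ conditioning set.
{Z5} contains no descendant of Z2 and blocks every backdoor path.
No other singleton works — e.g. {Z4} leaves P1 open — so {Z5} is the unique smallest valid adjustment set.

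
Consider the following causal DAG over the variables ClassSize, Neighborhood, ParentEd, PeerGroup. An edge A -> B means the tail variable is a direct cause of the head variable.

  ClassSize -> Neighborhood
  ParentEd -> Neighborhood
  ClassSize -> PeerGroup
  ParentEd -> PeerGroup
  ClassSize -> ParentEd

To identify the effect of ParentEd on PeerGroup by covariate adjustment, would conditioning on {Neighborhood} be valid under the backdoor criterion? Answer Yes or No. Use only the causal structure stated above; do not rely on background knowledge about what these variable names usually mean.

No

Backdoor paths from ParentEd to PeerGroup (paths whose first edge points into ParentEd):
  P1: ParentEd <- ClassSize -> PeerGroup
Condition 1 (no descendant of ParentEd in the set): FAILS — Neighborhood is a descendant of ParentEd.
Condition 2 (every backdoor path blocked by {Neighborhood}):
  P1: open — no interior node is in the conditioning set.
{Neighborhood} does not satisfy the backdoor criterion.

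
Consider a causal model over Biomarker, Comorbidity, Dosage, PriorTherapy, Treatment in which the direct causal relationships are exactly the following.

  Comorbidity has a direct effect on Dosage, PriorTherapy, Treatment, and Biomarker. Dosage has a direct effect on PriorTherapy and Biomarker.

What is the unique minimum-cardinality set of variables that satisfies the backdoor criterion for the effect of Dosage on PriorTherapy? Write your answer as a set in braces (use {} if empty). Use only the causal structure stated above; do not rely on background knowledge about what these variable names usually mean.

{Comorbidity}

Variables eligible for adjustment (non-descendants of Dosage, excluding Dosage and PriorTherapy): {Comorbidity, Treatment}.
Backdoor paths from Dosage to PriorTherapy:
  P1: Dosage <- Comorbidity -> PriorTherapy
The empty set is not sufficient: P1 (Dosage <- Comorbidity -> PriorTherapy) has no collider blocking it and no conditioned non-collider, so it is open.
Try {Comorbidity}:
  P1: blocked at fork node Comorbidity ∈ conditioning set.
{Comorbidity} contains no descendant of Dosage and blocks every backdoor path.
No other singleton works — e.g. {Treatment} leaves P1 open — so {Comorbidity} is the unique smallest valid adjustment set.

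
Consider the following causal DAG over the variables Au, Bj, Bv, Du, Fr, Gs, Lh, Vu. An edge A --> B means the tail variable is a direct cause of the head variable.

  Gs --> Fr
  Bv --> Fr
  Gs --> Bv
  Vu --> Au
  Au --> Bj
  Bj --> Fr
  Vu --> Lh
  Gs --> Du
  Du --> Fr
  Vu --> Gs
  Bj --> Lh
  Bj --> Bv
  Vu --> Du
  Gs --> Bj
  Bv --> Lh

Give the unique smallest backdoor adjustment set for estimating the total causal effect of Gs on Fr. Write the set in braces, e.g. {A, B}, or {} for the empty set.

Variables eligible for adjustment (non-descendants of Gs, excluding Gs and Fr): {Au, Vu}.
Backdoor paths from Gs to Fr:
  P1: Gs <- Vu -> Au -> Bj -> Bv -> Fr
  P2: Gs <- Vu -> Au -> Bj -> Fr
  P3: Gs <- Vu -> Au -> Bj -> Lh <- Bv -> Fr
  P4: Gs <- Vu -> Du -> Fr
  P5: Gs <- Vu -> Lh <- Bj -> Bv -> Fr
  P6: Gs <- Vu -> Lh <- Bj -> Fr
  P7: Gs <- Vu -> Lh <- Bv <- Bj -> Fr
  P8: Gs <- Vu -> Lh <- Bv -> Fr
The empty set is not sufficient: P1 (Gs <- Vu -> Au -> Bj -> Bv -> Fr) has no collider blocking it and no conditioned non-collider, so it is open.
Try {Vu}:
  P1: blocked at fork node Vu ∈ conditioning set.
  P2: blocked at fork node Vu ∈ conditioning set.
  P3: blocked at fork node Vu ∈ conditioning set.
  P4: blocked at fork node Vu ∈ conditioning set.
  P5: blocked at fork node Vu ∈ conditioning set.
  P6: blocked at fork node Vu ∈ conditioning set.
  P7: blocked at fork node Vu ∈ conditioning set.
  P8: blocked at fork node Vu ∈ conditioning set.
{Vu} contains no descendant of Gs and blocks every backdoor path.
No other singleton works — e.g. {Au} leaves P4 open — so {Vu} is the unique smallest valid adjustment set.

{Vu}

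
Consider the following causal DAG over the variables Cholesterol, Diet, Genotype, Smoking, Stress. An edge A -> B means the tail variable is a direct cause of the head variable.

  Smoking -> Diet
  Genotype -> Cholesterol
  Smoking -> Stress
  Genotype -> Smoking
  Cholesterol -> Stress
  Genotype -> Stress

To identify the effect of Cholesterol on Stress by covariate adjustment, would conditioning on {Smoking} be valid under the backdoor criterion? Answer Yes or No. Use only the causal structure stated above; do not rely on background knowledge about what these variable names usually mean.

No

Backdoor paths from Cholesterol to Stress (paths whose first edge points into Cholesterol):
  P1: Cholesterol <- Genotype -> Smoking -> Stress
  P2: Cholesterol <- Genotype -> Stress
Condition 1 (no descendant of Cholesterol in the set): holds — descendants of Cholesterol are {Stress}; none are in {Smoking}.
Condition 2 (every backdoor path blocked by {Smoking}):
  P1: blocked at chain node Smoking ∈ conditioning set.
  P2: open — no interior node is in the conditioning set.
{Smoking} does not satisfy the backdoor criterion.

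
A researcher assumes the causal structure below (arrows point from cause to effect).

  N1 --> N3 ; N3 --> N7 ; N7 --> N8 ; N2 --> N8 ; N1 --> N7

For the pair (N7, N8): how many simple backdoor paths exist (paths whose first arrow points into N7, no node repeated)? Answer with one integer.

0

A backdoor path from N7 to N8 is any simple undirected path whose first edge points into N7 (i.e. leaves N7 via a parent).
Parents of N7: {N1, N3}.
No simple path from any parent of N7 reaches N8 without revisiting N7, so there are no backdoor paths.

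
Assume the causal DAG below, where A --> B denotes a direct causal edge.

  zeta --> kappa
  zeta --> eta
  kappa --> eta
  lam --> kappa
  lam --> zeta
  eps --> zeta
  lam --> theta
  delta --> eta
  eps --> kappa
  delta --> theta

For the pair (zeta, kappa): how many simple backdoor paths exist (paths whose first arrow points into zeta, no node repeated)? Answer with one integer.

3

A backdoor path from zeta to kappa is any simple undirected path whose first edge points into zeta (i.e. leaves zeta via a parent).
Parents of zeta: {eps, lam}.
Enumerating:
  P1: zeta <- lam -> kappa
  P2: zeta <- lam -> theta <- delta -> eta <- kappa
  P3: zeta <- eps -> kappa
That exhausts the simple backdoor paths. Count: 3.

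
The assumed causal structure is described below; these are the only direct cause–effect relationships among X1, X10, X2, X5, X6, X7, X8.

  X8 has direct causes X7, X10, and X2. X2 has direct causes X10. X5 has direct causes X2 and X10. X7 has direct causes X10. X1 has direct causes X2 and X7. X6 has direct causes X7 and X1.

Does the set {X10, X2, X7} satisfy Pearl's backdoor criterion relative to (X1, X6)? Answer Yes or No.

Backdoor paths from X1 to X6 (paths whose first edge points into X1):
  P1: X1 <- X7 -> X6
  P2: X1 <- X2 <- X10 -> X7 -> X6
  P3: X1 <- X2 <- X10 -> X8 <- X7 -> X6
  P4: X1 <- X2 -> X5 <- X10 -> X7 -> X6
  P5: X1 <- X2 -> X5 <- X10 -> X8 <- X7 -> X6
  P6: X1 <- X2 -> X8 <- X10 -> X7 -> X6
  P7: X1 <- X2 -> X8 <- X7 -> X6
Condition 1 (no descendant of X1 in the set): holds — descendants of X1 are {X6}; none are in {X10, X2, X7}.
Condition 2 (every backdoor path blocked by {X10, X2, X7}):
  P1: blocked at fork node X7 ∈ conditioning set.
  P2: blocked at chain node X2 ∈ conditioning set.
  P3: blocked at chain node X2 ∈ conditioning set.
  P4: blocked at fork node X2 ∈ conditioning set.
  P5: blocked at fork node X2 ∈ conditioning set.
  P6: blocked at fork node X2 ∈ conditioning set.
  P7: blocked at fork node X2 ∈ conditioning set.
{X10, X2, X7} satisfies the backdoor criterion.

Yes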